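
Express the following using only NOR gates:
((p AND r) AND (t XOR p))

((((p NOR p) NOR (r NOR r)) NOR ((p NOR p) NOR (r NOR r))) NOR (((((t NOR p) NOR (t NOR p)) NOR ((t NOR p) NOR (t NOR p))) NOR ((((t NOR t) NOR (p NOR p)) NOR ((t NOR t) NOR (p NOR p))) NOR (((t NOR t) NOR (p NOR p)) NOR ((t NOR t) NOR (p NOR p))))) NOR ((((t NOR p) NOR (t NOR p)) NOR ((t NOR p) NOR (t NOR p))) NOR ((((t NOR t) NOR (p NOR p)) NOR ((t NOR t) NOR (p NOR p))) NOR (((t NOR t) NOR (p NOR p)) NOR ((t NOR t) NOR (p NOR p)))))))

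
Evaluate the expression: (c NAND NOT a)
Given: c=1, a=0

Substituting: (1 NAND NOT 0)
= 0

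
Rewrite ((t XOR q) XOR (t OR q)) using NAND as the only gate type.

((((t NAND (t NAND q)) NAND (q NAND (t NAND q))) NAND (((t NAND (t NAND q)) NAND (q NAND (t NAND q))) NAND ((t NAND t) NAND (q NAND q)))) NAND (((t NAND t) NAND (q NAND q)) NAND (((t NAND (t NAND q)) NAND (q NAND (t NAND q))) NAND ((t NAND t) NAND (q NAND q)))))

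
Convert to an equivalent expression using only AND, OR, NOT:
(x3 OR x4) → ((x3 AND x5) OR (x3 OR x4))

NOT (x3 OR x4) OR ((x3 AND x5) OR (x3 OR x4))
(Implication elimination: A → B = NOT A OR B)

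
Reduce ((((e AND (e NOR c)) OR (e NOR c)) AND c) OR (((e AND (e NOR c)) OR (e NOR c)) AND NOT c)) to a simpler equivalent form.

By distribution ((E AND v) OR (E AND NOT v) = E) then absorption (E OR (E AND v) = E):
= (e NOR c)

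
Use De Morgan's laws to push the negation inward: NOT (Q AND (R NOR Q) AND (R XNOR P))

NOT Q OR NOT (R NOR Q) OR NOT (R XNOR P)
De Morgan's: NOT(AND of terms) = OR of negations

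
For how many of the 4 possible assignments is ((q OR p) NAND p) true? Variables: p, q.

Satisfying assignments: (0,0), (0,1)
Count: 2 out of 4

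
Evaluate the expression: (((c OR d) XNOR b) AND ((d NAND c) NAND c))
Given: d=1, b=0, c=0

Substituting: (((0 OR 1) XNOR 0) AND ((1 NAND 0) NAND 0))
= 0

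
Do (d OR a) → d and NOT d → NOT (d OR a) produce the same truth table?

Yes, Contrapositive is always equivalent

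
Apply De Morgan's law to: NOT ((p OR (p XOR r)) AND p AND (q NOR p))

NOT (p OR (p XOR r)) OR NOT p OR NOT (q NOR p)
De Morgan's: NOT(AND of terms) = OR of negations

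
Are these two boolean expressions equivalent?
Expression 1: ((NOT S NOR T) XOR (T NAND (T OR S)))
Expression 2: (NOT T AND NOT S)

Yes, they are equivalent — the two output columns agree on all 4 assignments:
T | S | Expression 1 | Expression 2
-----------------------------------
0 | 0 | 1 | 1
0 | 1 | 0 | 0
1 | 0 | 0 | 0
1 | 1 | 0 | 0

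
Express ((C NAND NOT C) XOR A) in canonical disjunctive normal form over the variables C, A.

(NOT C AND NOT A) OR (C AND NOT A)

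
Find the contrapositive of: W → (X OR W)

Contrapositive: NOT (X OR W) → NOT W
Note: A statement and its contrapositive are logically equivalent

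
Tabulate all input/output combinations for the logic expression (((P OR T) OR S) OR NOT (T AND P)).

T | P | S | Output
------------------
0 | 0 | 0 | 1
0 | 0 | 1 | 1
0 | 1 | 0 | 1
0 | 1 | 1 | 1
1 | 0 | 0 | 1
1 | 0 | 1 | 1
1 | 1 | 0 | 1
1 | 1 | 1 | 1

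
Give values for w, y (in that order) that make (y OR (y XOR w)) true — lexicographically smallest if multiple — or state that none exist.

w=0, y=1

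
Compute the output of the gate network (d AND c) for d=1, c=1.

Substituting: (1 AND 1)
= 1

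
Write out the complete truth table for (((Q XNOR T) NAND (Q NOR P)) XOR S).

T | S | Q | P | Output
----------------------
0 | 0 | 0 | 0 | 0
0 | 0 | 0 | 1 | 1
0 | 0 | 1 | 0 | 1
0 | 0 | 1 | 1 | 1
0 | 1 | 0 | 0 | 1
0 | 1 | 0 | 1 | 0
0 | 1 | 1 | 0 | 0
0 | 1 | 1 | 1 | 0
1 | 0 | 0 | 0 | 1
1 | 0 | 0 | 1 | 1
1 | 0 | 1 | 0 | 1
1 | 0 | 1 | 1 | 1
1 | 1 | 0 | 0 | 0
1 | 1 | 0 | 1 | 0
1 | 1 | 1 | 0 | 0
1 | 1 | 1 | 1 | 0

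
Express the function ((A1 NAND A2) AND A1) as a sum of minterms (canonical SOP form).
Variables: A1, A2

Σm(2) = (A1 AND NOT A2)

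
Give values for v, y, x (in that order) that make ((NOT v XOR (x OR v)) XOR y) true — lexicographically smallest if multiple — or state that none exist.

v=0, y=0, x=0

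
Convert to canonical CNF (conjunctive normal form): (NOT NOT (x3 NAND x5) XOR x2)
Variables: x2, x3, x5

(x2 OR NOT x3 OR NOT x5) AND (NOT x2 OR x3 OR x5) AND (NOT x2 OR x3 OR NOT x5) AND (NOT x2 OR NOT x3 OR x5)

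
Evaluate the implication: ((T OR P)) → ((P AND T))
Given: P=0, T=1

Antecedent ((T OR P)) = 1; consequent ((P AND T)) = 0.
1 → 0 = 0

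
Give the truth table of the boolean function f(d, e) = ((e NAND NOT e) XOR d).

d | e | Output
--------------
0 | 0 | 1
0 | 1 | 1
1 | 0 | 0
1 | 1 | 0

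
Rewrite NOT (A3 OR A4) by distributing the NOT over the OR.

NOT A3 AND NOT A4
De Morgan's: NOT(OR of terms) = AND of negations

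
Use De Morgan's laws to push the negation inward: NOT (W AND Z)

NOT W OR NOT Z
De Morgan's: NOT(AND of terms) = OR of negations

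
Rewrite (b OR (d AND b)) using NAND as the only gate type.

((b NAND b) NAND (((d NAND b) NAND (d NAND b)) NAND ((d NAND b) NAND (d NAND b))))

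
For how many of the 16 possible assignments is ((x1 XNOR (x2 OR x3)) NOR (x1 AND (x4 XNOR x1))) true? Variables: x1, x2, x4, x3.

Satisfying assignments: (0,0,0,1), (0,0,1,1), (0,1,0,0), (0,1,0,1), (0,1,1,0), (0,1,1,1), (1,0,0,0)
Count: 7 out of 16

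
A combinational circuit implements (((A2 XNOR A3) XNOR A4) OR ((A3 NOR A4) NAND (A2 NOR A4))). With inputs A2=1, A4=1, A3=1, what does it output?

Substituting: (((1 XNOR 1) XNOR 1) OR ((1 NOR 1) NAND (1 NOR 1)))
= 1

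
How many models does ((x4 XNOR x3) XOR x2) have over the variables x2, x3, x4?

Satisfying assignments: (0,0,0), (0,1,1), (1,0,1), (1,1,0)
Count: 4 out of 8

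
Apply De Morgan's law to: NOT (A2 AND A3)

NOT A2 OR NOT A3
De Morgan's: NOT(AND of terms) = OR of negations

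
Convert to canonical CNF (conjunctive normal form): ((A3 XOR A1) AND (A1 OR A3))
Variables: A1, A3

(A1 OR A3) AND (NOT A1 OR NOT A3)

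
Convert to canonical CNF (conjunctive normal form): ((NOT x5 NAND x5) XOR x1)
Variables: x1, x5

(NOT x1 OR x5) AND (NOT x1 OR NOT x5)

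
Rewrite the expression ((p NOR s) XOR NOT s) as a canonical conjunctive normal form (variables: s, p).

(s OR p) AND (NOT s OR p) AND (NOT s OR NOT p)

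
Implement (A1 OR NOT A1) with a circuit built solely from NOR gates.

((A1 NOR (A1 NOR A1)) NOR (A1 NOR (A1 NOR A1)))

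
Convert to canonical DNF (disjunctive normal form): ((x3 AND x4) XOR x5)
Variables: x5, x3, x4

(NOT x5 AND x3 AND x4) OR (x5 AND NOT x3 AND NOT x4) OR (x5 AND NOT x3 AND x4) OR (x5 AND x3 AND NOT x4)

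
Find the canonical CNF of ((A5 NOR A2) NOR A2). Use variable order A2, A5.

(A2 OR A5) AND (NOT A2 OR A5) AND (NOT A2 OR NOT A5)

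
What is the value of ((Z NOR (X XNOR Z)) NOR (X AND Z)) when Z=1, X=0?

Substituting: ((1 NOR (0 XNOR 1)) NOR (0 AND 1))
= 1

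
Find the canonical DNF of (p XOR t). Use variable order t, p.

(NOT t AND p) OR (t AND NOT p)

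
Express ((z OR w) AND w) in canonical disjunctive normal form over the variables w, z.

(w AND NOT z) OR (w AND z)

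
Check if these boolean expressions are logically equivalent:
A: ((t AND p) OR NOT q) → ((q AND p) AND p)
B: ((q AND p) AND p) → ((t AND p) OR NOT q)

No, Converse is not equivalent to original (counterexample: t=0, p=0, q=0)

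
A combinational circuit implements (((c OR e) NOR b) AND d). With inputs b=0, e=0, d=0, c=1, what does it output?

Substituting: (((1 OR 0) NOR 0) AND 0)
= 0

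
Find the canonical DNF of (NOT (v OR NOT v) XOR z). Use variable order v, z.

(NOT v AND z) OR (v AND z)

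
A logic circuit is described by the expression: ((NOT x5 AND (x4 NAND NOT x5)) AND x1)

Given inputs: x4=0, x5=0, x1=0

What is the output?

Substituting: ((NOT 0 AND (0 NAND NOT 0)) AND 0)
= 0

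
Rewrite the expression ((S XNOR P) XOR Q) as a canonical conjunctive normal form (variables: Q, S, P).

(Q OR S OR NOT P) AND (Q OR NOT S OR P) AND (NOT Q OR S OR P) AND (NOT Q OR NOT S OR NOT P)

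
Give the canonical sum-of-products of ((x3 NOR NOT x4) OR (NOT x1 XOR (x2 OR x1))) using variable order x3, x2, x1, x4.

Σm(0, 1, 2, 3, 5, 6, 7, 8, 9, 10, 11, 14, 15) = (NOT x3 AND NOT x2 AND NOT x1 AND NOT x4) OR (NOT x3 AND NOT x2 AND NOT x1 AND x4) OR (NOT x3 AND NOT x2 AND x1 AND NOT x4) OR (NOT x3 AND NOT x2 AND x1 AND x4) OR (NOT x3 AND x2 AND NOT x1 AND x4) OR (NOT x3 AND x2 AND x1 AND NOT x4) OR (NOT x3 AND x2 AND x1 AND x4) OR (x3 AND NOT x2 AND NOT x1 AND NOT x4) OR (x3 AND NOT x2 AND NOT x1 AND x4) OR (x3 AND NOT x2 AND x1 AND NOT x4) OR (x3 AND NOT x2 AND x1 AND x4) OR (x3 AND x2 AND x1 AND NOT x4) OR (x3 AND x2 AND x1 AND x4)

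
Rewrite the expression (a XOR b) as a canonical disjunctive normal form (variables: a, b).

(NOT a AND b) OR (a AND NOT b)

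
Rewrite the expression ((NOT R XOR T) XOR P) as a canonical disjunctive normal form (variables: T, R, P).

(NOT T AND NOT R AND NOT P) OR (NOT T AND R AND P) OR (T AND NOT R AND P) OR (T AND R AND NOT P)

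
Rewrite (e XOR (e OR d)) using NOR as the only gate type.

((((e NOR ((e NOR d) NOR (e NOR d))) NOR (e NOR ((e NOR d) NOR (e NOR d)))) NOR ((e NOR ((e NOR d) NOR (e NOR d))) NOR (e NOR ((e NOR d) NOR (e NOR d))))) NOR ((((e NOR e) NOR (((e NOR d) NOR (e NOR d)) NOR ((e NOR d) NOR (e NOR d)))) NOR ((e NOR e) NOR (((e NOR d) NOR (e NOR d)) NOR ((e NOR d) NOR (e NOR d))))) NOR (((e NOR e) NOR (((e NOR d) NOR (e NOR d)) NOR ((e NOR d) NOR (e NOR d)))) NOR ((e NOR e) NOR (((e NOR d) NOR (e NOR d)) NOR ((e NOR d) NOR (e NOR d)))))))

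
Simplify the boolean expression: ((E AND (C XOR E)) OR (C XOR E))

By absorption (E OR (E AND v) = E):
= (C XOR E)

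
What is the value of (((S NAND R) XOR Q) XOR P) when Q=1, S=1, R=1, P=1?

Substituting: (((1 NAND 1) XOR 1) XOR 1)
= 0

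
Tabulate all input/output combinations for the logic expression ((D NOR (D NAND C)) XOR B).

D | B | C | Output
------------------
0 | 0 | 0 | 0
0 | 0 | 1 | 0
0 | 1 | 0 | 1
0 | 1 | 1 | 1
1 | 0 | 0 | 0
1 | 0 | 1 | 0
1 | 1 | 0 | 1
1 | 1 | 1 | 1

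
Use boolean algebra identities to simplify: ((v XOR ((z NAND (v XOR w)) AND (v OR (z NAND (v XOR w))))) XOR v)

By XOR self-cancellation ((E XOR v) XOR v = E) then absorption (E AND (E OR v) = E):
= (z NAND (v XOR w))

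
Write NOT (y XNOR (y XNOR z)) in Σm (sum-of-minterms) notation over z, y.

Σm(0, 1) = (NOT z AND NOT y) OR (NOT z AND y)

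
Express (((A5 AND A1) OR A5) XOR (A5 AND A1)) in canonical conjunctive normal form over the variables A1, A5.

(A1 OR A5) AND (NOT A1 OR A5) AND (NOT A1 OR NOT A5)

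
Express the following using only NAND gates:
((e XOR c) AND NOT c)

((((e NAND (e NAND c)) NAND (c NAND (e NAND c))) NAND (c NAND c)) NAND (((e NAND (e NAND c)) NAND (c NAND (e NAND c))) NAND (c NAND c)))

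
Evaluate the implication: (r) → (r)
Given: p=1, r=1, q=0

Antecedent (r) = 1; consequent (r) = 1.
1 → 1 = 1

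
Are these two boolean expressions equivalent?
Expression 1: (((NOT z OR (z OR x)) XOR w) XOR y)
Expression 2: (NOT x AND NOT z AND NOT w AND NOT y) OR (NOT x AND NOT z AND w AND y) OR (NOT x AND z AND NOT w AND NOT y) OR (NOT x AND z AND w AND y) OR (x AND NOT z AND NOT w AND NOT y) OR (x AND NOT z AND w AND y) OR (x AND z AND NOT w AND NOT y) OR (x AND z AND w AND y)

Yes, they are equivalent — the two output columns agree on all 16 assignments:
x | z | w | y | Expression 1 | Expression 2
-------------------------------------------
0 | 0 | 0 | 0 | 1 | 1
0 | 0 | 0 | 1 | 0 | 0
0 | 0 | 1 | 0 | 0 | 0
0 | 0 | 1 | 1 | 1 | 1
0 | 1 | 0 | 0 | 1 | 1
0 | 1 | 0 | 1 | 0 | 0
0 | 1 | 1 | 0 | 0 | 0
0 | 1 | 1 | 1 | 1 | 1
1 | 0 | 0 | 0 | 1 | 1
1 | 0 | 0 | 1 | 0 | 0
1 | 0 | 1 | 0 | 0 | 0
1 | 0 | 1 | 1 | 1 | 1
1 | 1 | 0 | 0 | 1 | 1
1 | 1 | 0 | 1 | 0 | 0
1 | 1 | 1 | 0 | 0 | 0
1 | 1 | 1 | 1 | 1 | 1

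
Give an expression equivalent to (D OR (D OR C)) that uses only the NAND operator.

((D NAND D) NAND (((D NAND D) NAND (C NAND C)) NAND ((D NAND D) NAND (C NAND C))))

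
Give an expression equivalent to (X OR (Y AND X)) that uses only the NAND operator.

((X NAND X) NAND (((Y NAND X) NAND (Y NAND X)) NAND ((Y NAND X) NAND (Y NAND X))))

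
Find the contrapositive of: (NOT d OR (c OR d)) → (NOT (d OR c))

Contrapositive: (d OR c) → NOT (NOT d OR (c OR d))
Note: A statement and its contrapositive are logically equivalent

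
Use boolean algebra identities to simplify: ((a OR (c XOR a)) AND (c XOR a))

By absorption (E AND (E OR v) = E):
= (c XOR a)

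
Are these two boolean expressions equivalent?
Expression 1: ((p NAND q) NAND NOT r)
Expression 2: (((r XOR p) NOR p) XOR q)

No. Counterexample: with p=0, r=0, q=0, Expression 1 = 0 but Expression 2 = 1.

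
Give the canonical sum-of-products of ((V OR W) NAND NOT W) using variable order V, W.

Σm(0, 1, 3) = (NOT V AND NOT W) OR (NOT V AND W) OR (V AND W)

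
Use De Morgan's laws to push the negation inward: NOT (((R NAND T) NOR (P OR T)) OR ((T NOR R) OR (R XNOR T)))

NOT ((R NAND T) NOR (P OR T)) AND NOT ((T NOR R) OR (R XNOR T))
De Morgan's: NOT(OR of terms) = AND of negations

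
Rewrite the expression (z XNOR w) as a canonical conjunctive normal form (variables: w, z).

(w OR NOT z) AND (NOT w OR z)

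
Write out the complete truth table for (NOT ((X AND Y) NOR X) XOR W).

Y | X | W | Output
------------------
0 | 0 | 0 | 0
0 | 0 | 1 | 1
0 | 1 | 0 | 1
0 | 1 | 1 | 0
1 | 0 | 0 | 0
1 | 0 | 1 | 1
1 | 1 | 0 | 1
1 | 1 | 1 | 0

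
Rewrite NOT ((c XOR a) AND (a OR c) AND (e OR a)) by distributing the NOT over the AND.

NOT (c XOR a) OR NOT (a OR c) OR NOT (e OR a)
De Morgan's: NOT(AND of terms) = OR of negations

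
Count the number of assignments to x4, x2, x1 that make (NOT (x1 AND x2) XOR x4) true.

Satisfying assignments: (0,0,0), (0,0,1), (0,1,0), (1,1,1)
Count: 4 out of 8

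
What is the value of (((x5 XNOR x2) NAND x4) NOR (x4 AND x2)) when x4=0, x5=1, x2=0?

Substituting: (((1 XNOR 0) NAND 0) NOR (0 AND 0))
= 0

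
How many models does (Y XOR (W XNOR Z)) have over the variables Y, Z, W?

Satisfying assignments: (0,0,0), (0,1,1), (1,0,1), (1,1,0)
Count: 4 out of 8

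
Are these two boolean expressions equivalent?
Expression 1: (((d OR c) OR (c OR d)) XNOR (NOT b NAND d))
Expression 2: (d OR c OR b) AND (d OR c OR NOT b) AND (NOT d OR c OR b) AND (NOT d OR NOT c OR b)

Yes, they are equivalent — the two output columns agree on all 8 assignments:
d | c | b | Expression 1 | Expression 2
---------------------------------------
0 | 0 | 0 | 0 | 0
0 | 0 | 1 | 0 | 0
0 | 1 | 0 | 1 | 1
0 | 1 | 1 | 1 | 1
1 | 0 | 0 | 0 | 0
1 | 0 | 1 | 1 | 1
1 | 1 | 0 | 0 | 0
1 | 1 | 1 | 1 | 1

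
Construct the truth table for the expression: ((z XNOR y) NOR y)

z | y | Output
--------------
0 | 0 | 0
0 | 1 | 0
1 | 0 | 1
1 | 1 | 0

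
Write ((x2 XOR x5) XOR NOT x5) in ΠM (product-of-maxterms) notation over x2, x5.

ΠM(2, 3) = (NOT x2 OR x5) AND (NOT x2 OR NOT x5)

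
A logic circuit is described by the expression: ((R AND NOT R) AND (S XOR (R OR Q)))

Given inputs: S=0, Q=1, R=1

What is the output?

Substituting: ((1 AND NOT 1) AND (0 XOR (1 OR 1)))
= 0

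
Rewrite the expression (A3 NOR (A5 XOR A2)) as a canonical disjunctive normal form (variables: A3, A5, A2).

(NOT A3 AND NOT A5 AND NOT A2) OR (NOT A3 AND A5 AND A2)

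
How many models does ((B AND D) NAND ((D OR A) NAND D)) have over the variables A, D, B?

Satisfying assignments: (0,0,0), (0,0,1), (0,1,0), (0,1,1), (1,0,0), (1,0,1), (1,1,0), (1,1,1)
Count: 8 out of 8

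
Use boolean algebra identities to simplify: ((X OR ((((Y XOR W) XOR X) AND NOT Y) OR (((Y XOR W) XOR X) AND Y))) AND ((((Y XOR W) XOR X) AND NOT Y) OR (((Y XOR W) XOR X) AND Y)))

By absorption (E AND (E OR v) = E) then distribution ((E AND v) OR (E AND NOT v) = E):
= ((Y XOR W) XOR X)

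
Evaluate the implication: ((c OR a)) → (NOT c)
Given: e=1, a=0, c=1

Antecedent ((c OR a)) = 1; consequent (NOT c) = 0.
1 → 0 = 0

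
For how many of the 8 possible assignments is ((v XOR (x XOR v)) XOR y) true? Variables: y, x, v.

Satisfying assignments: (0,1,0), (0,1,1), (1,0,0), (1,0,1)
Count: 4 out of 8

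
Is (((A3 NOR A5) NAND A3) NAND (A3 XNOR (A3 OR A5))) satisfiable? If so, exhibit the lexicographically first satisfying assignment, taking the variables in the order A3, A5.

A3=0, A5=1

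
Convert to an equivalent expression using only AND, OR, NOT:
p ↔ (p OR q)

(p AND (p OR q)) OR (NOT p AND NOT (p OR q))
(Biconditional = both true or both false)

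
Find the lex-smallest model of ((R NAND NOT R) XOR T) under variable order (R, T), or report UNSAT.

R=0, T=0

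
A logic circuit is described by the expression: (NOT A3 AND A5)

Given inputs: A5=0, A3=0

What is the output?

Substituting: (NOT 0 AND 0)
= 0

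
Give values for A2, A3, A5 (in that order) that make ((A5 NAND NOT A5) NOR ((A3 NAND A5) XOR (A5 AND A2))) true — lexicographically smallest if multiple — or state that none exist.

UNSATISFIABLE - no assignment makes this expression true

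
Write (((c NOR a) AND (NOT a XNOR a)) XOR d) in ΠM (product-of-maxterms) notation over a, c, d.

ΠM(0, 2, 4, 6) = (a OR c OR d) AND (a OR NOT c OR d) AND (NOT a OR c OR d) AND (NOT a OR NOT c OR d)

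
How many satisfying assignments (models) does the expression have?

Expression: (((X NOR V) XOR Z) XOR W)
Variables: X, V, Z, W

Satisfying assignments: (0,0,0,0), (0,0,1,1), (0,1,0,1), (0,1,1,0), (1,0,0,1), (1,0,1,0), (1,1,0,1), (1,1,1,0)
Count: 8 out of 16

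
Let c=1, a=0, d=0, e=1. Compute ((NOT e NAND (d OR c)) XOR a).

Substituting: ((NOT 1 NAND (0 OR 1)) XOR 0)
= 1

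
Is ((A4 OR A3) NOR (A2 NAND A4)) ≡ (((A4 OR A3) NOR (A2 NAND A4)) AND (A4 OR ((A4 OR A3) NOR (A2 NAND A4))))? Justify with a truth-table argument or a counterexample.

Yes, they are equivalent — the two output columns agree on all 8 assignments:
A4 | A3 | A2 | Expression 1 | Expression 2
------------------------------------------
0 | 0 | 0 | 0 | 0
0 | 0 | 1 | 0 | 0
0 | 1 | 0 | 0 | 0
0 | 1 | 1 | 0 | 0
1 | 0 | 0 | 0 | 0
1 | 0 | 1 | 0 | 0
1 | 1 | 0 | 0 | 0
1 | 1 | 1 | 0 | 0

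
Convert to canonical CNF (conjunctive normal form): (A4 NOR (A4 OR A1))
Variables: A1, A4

(A1 OR NOT A4) AND (NOT A1 OR A4) AND (NOT A1 OR NOT A4)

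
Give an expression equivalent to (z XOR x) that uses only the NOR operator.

((((z NOR x) NOR (z NOR x)) NOR ((z NOR x) NOR (z NOR x))) NOR ((((z NOR z) NOR (x NOR x)) NOR ((z NOR z) NOR (x NOR x))) NOR (((z NOR z) NOR (x NOR x)) NOR ((z NOR z) NOR (x NOR x)))))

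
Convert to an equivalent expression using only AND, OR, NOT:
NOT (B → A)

B AND NOT A
(Negated implication: NOT(A → B) = A AND NOT B)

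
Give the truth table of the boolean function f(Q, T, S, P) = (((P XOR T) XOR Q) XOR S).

Q | T | S | P | Output
----------------------
0 | 0 | 0 | 0 | 0
0 | 0 | 0 | 1 | 1
0 | 0 | 1 | 0 | 1
0 | 0 | 1 | 1 | 0
0 | 1 | 0 | 0 | 1
0 | 1 | 0 | 1 | 0
0 | 1 | 1 | 0 | 0
0 | 1 | 1 | 1 | 1
1 | 0 | 0 | 0 | 1
1 | 0 | 0 | 1 | 0
1 | 0 | 1 | 0 | 0
1 | 0 | 1 | 1 | 1
1 | 1 | 0 | 0 | 0
1 | 1 | 0 | 1 | 1
1 | 1 | 1 | 0 | 1
1 | 1 | 1 | 1 | 0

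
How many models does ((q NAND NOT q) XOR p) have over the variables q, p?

Satisfying assignments: (0,0), (1,0)
Count: 2 out of 4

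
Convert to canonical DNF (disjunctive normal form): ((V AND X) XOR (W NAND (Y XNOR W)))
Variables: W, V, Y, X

(NOT W AND NOT V AND NOT Y AND NOT X) OR (NOT W AND NOT V AND NOT Y AND X) OR (NOT W AND NOT V AND Y AND NOT X) OR (NOT W AND NOT V AND Y AND X) OR (NOT W AND V AND NOT Y AND NOT X) OR (NOT W AND V AND Y AND NOT X) OR (W AND NOT V AND NOT Y AND NOT X) OR (W AND NOT V AND NOT Y AND X) OR (W AND V AND NOT Y AND NOT X) OR (W AND V AND Y AND X)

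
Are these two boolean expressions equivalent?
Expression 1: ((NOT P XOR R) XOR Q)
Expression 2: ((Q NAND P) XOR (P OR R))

No. Counterexample: with P=0, R=0, Q=1, Expression 1 = 0 but Expression 2 = 1.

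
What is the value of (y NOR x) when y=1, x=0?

Substituting: (1 NOR 0)
= 0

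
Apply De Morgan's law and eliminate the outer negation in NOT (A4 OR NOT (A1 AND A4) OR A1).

NOT A4 AND (A1 AND A4) AND NOT A1
De Morgan's: NOT(OR of terms) = AND of negations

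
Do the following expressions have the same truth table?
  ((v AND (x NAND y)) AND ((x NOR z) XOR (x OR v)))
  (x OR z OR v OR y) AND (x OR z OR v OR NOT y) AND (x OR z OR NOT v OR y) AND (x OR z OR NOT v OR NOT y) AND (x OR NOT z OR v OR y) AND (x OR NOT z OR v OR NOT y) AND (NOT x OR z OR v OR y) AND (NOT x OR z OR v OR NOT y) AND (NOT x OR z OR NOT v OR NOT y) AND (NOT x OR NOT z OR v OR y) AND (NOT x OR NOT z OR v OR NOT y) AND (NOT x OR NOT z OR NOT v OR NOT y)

Yes, they are equivalent — the two output columns agree on all 16 assignments:
x | z | v | y | Expression 1 | Expression 2
-------------------------------------------
0 | 0 | 0 | 0 | 0 | 0
0 | 0 | 0 | 1 | 0 | 0
0 | 0 | 1 | 0 | 0 | 0
0 | 0 | 1 | 1 | 0 | 0
0 | 1 | 0 | 0 | 0 | 0
0 | 1 | 0 | 1 | 0 | 0
0 | 1 | 1 | 0 | 1 | 1
0 | 1 | 1 | 1 | 1 | 1
1 | 0 | 0 | 0 | 0 | 0
1 | 0 | 0 | 1 | 0 | 0
1 | 0 | 1 | 0 | 1 | 1
1 | 0 | 1 | 1 | 0 | 0
1 | 1 | 0 | 0 | 0 | 0
1 | 1 | 0 | 1 | 0 | 0
1 | 1 | 1 | 0 | 1 | 1
1 | 1 | 1 | 1 | 0 | 0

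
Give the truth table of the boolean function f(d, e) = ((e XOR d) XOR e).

d | e | Output
--------------
0 | 0 | 0
0 | 1 | 0
1 | 0 | 1
1 | 1 | 1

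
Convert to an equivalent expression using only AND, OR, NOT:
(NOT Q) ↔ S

((NOT Q) AND S) OR (Q AND NOT S)
(Biconditional = both true or both false)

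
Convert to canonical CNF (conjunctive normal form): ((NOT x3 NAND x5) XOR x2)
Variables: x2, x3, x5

(x2 OR x3 OR NOT x5) AND (NOT x2 OR x3 OR x5) AND (NOT x2 OR NOT x3 OR x5) AND (NOT x2 OR NOT x3 OR NOT x5)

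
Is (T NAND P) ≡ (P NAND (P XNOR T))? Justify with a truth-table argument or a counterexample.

Yes, they are equivalent — the two output columns agree on all 4 assignments:
P | T | Expression 1 | Expression 2
-----------------------------------
0 | 0 | 1 | 1
0 | 1 | 1 | 1
1 | 0 | 1 | 1
1 | 1 | 0 | 0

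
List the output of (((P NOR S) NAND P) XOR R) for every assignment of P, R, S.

P | R | S | Output
------------------
0 | 0 | 0 | 1
0 | 0 | 1 | 1
0 | 1 | 0 | 0
0 | 1 | 1 | 0
1 | 0 | 0 | 1
1 | 0 | 1 | 1
1 | 1 | 0 | 0
1 | 1 | 1 | 0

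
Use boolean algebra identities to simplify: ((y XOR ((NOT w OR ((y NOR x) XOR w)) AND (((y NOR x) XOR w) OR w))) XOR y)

By XOR self-cancellation ((E XOR v) XOR v = E) then distribution ((E OR v) AND (E OR NOT v) = E):
= ((y NOR x) XOR w)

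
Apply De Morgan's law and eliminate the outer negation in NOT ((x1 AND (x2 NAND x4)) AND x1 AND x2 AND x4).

NOT (x1 AND (x2 NAND x4)) OR NOT x1 OR NOT x2 OR NOT x4
De Morgan's: NOT(AND of terms) = OR of negations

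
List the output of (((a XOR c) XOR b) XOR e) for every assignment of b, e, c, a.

b | e | c | a | Output
----------------------
0 | 0 | 0 | 0 | 0
0 | 0 | 0 | 1 | 1
0 | 0 | 1 | 0 | 1
0 | 0 | 1 | 1 | 0
0 | 1 | 0 | 0 | 1
0 | 1 | 0 | 1 | 0
0 | 1 | 1 | 0 | 0
0 | 1 | 1 | 1 | 1
1 | 0 | 0 | 0 | 1
1 | 0 | 0 | 1 | 0
1 | 0 | 1 | 0 | 0
1 | 0 | 1 | 1 | 1
1 | 1 | 0 | 0 | 0
1 | 1 | 0 | 1 | 1
1 | 1 | 1 | 0 | 1
1 | 1 | 1 | 1 | 0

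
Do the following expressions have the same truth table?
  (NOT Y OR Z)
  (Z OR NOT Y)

Yes, they are equivalent — the two output columns agree on all 4 assignments:
Z | Y | Expression 1 | Expression 2
-----------------------------------
0 | 0 | 1 | 1
0 | 1 | 0 | 0
1 | 0 | 1 | 1
1 | 1 | 1 | 1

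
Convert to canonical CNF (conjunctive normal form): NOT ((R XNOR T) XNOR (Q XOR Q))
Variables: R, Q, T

(R OR Q OR NOT T) AND (R OR NOT Q OR NOT T) AND (NOT R OR Q OR T) AND (NOT R OR NOT Q OR T)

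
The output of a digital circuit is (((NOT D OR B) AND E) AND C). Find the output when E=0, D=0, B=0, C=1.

Substituting: (((NOT 0 OR 0) AND 0) AND 1)
= 0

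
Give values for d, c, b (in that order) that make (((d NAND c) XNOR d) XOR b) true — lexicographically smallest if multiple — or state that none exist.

d=0, c=0, b=1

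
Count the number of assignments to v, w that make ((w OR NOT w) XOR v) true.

Satisfying assignments: (0,0), (0,1)
Count: 2 out of 4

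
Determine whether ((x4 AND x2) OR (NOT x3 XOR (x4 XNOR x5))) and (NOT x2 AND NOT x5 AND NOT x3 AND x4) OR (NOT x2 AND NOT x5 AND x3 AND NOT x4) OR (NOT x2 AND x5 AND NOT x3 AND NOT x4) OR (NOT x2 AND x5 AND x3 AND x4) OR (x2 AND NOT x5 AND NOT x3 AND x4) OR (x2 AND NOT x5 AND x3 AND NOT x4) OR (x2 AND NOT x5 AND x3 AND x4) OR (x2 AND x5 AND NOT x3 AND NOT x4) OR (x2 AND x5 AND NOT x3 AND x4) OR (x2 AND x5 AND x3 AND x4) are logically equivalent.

Yes, they are equivalent — the two output columns agree on all 16 assignments:
x2 | x5 | x3 | x4 | Expression 1 | Expression 2
-----------------------------------------------
0 | 0 | 0 | 0 | 0 | 0
0 | 0 | 0 | 1 | 1 | 1
0 | 0 | 1 | 0 | 1 | 1
0 | 0 | 1 | 1 | 0 | 0
0 | 1 | 0 | 0 | 1 | 1
0 | 1 | 0 | 1 | 0 | 0
0 | 1 | 1 | 0 | 0 | 0
0 | 1 | 1 | 1 | 1 | 1
1 | 0 | 0 | 0 | 0 | 0
1 | 0 | 0 | 1 | 1 | 1
1 | 0 | 1 | 0 | 1 | 1
1 | 0 | 1 | 1 | 1 | 1
1 | 1 | 0 | 0 | 1 | 1
1 | 1 | 0 | 1 | 1 | 1
1 | 1 | 1 | 0 | 0 | 0
1 | 1 | 1 | 1 | 1 | 1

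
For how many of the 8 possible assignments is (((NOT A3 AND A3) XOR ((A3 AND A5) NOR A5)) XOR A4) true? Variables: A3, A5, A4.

Satisfying assignments: (0,0,0), (0,1,1), (1,0,0), (1,1,1)
Count: 4 out of 8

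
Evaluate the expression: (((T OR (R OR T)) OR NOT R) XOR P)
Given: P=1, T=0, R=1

Substituting: (((0 OR (1 OR 0)) OR NOT 1) XOR 1)
= 0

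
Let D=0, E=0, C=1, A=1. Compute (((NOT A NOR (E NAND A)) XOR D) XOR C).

Substituting: (((NOT 1 NOR (0 NAND 1)) XOR 0) XOR 1)
= 1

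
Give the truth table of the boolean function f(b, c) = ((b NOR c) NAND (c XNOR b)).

b | c | Output
--------------
0 | 0 | 0
0 | 1 | 1
1 | 0 | 1
1 | 1 | 1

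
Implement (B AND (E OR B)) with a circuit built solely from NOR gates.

((B NOR B) NOR (((E NOR B) NOR (E NOR B)) NOR ((E NOR B) NOR (E NOR B))))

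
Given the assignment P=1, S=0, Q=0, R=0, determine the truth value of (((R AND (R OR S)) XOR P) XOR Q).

Substituting: (((0 AND (0 OR 0)) XOR 1) XOR 0)
= 1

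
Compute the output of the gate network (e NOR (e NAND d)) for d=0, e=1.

Substituting: (1 NOR (1 NAND 0))
= 0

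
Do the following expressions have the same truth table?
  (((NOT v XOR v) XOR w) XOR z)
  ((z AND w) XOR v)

No. Counterexample: with v=0, w=0, z=0, Expression 1 = 1 but Expression 2 = 0.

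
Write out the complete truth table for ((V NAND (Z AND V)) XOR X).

X | Z | V | Output
------------------
0 | 0 | 0 | 1
0 | 0 | 1 | 1
0 | 1 | 0 | 1
0 | 1 | 1 | 0
1 | 0 | 0 | 0
1 | 0 | 1 | 0
1 | 1 | 0 | 0
1 | 1 | 1 | 1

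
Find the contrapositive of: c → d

Contrapositive: NOT d → NOT c
Note: A statement and its contrapositive are logically equivalent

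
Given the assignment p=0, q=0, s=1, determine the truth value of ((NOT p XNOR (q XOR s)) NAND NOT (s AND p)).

Substituting: ((NOT 0 XNOR (0 XOR 1)) NAND NOT (1 AND 0))
= 0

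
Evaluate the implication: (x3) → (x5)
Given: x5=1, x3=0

Antecedent (x3) = 0; consequent (x5) = 1.
0 → 1 = 1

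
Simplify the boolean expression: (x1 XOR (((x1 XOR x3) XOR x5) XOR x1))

By XOR self-cancellation ((E XOR v) XOR v = E):
= ((x1 XOR x3) XOR x5)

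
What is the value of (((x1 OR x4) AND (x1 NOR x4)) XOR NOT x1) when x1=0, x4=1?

Substituting: (((0 OR 1) AND (0 NOR 1)) XOR NOT 0)
= 1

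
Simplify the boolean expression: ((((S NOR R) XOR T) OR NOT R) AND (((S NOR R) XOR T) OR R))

By distribution ((E OR v) AND (E OR NOT v) = E):
= ((S NOR R) XOR T)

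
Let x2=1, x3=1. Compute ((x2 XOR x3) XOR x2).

Substituting: ((1 XOR 1) XOR 1)
= 1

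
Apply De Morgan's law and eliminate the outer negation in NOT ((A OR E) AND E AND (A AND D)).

NOT (A OR E) OR NOT E OR NOT (A AND D)
De Morgan's: NOT(AND of terms) = OR of negations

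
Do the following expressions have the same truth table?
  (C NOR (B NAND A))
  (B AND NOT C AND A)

Yes, they are equivalent — the two output columns agree on all 8 assignments:
B | C | A | Expression 1 | Expression 2
---------------------------------------
0 | 0 | 0 | 0 | 0
0 | 0 | 1 | 0 | 0
0 | 1 | 0 | 0 | 0
0 | 1 | 1 | 0 | 0
1 | 0 | 0 | 0 | 0
1 | 0 | 1 | 1 | 1
1 | 1 | 0 | 0 | 0
1 | 1 | 1 | 0 | 0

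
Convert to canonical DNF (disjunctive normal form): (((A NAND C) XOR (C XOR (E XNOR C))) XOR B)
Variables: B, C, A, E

(NOT B AND NOT C AND NOT A AND E) OR (NOT B AND NOT C AND A AND E) OR (NOT B AND C AND NOT A AND E) OR (NOT B AND C AND A AND NOT E) OR (B AND NOT C AND NOT A AND NOT E) OR (B AND NOT C AND A AND NOT E) OR (B AND C AND NOT A AND NOT E) OR (B AND C AND A AND E)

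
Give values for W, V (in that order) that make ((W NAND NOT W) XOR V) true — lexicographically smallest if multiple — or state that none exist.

W=0, V=0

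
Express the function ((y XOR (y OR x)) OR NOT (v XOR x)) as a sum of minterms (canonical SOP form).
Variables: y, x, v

Σm(0, 2, 3, 4, 7) = (NOT y AND NOT x AND NOT v) OR (NOT y AND x AND NOT v) OR (NOT y AND x AND v) OR (y AND NOT x AND NOT v) OR (y AND x AND v)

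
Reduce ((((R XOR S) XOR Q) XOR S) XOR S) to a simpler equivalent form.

By XOR self-cancellation ((E XOR v) XOR v = E):
= ((R XOR S) XOR Q)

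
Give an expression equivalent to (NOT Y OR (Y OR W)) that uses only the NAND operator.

(((Y NAND Y) NAND (Y NAND Y)) NAND (((Y NAND Y) NAND (W NAND W)) NAND ((Y NAND Y) NAND (W NAND W))))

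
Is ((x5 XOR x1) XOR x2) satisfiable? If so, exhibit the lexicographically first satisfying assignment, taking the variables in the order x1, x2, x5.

x1=0, x2=0, x5=1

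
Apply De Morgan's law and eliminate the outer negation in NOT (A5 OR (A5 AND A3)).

NOT A5 AND NOT (A5 AND A3)
De Morgan's: NOT(OR of terms) = AND of negations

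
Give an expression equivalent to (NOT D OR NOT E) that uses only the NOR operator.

(((D NOR D) NOR (E NOR E)) NOR ((D NOR D) NOR (E NOR E)))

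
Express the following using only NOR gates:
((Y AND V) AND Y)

((((Y NOR Y) NOR (V NOR V)) NOR ((Y NOR Y) NOR (V NOR V))) NOR (Y NOR Y))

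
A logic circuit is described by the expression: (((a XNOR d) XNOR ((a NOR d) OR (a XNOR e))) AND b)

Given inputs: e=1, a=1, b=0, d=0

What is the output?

Substituting: (((1 XNOR 0) XNOR ((1 NOR 0) OR (1 XNOR 1))) AND 0)
= 0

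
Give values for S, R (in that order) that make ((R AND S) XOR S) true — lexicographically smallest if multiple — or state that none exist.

S=1, R=0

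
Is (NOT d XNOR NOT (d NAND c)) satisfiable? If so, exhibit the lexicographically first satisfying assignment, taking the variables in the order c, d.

c=0, d=1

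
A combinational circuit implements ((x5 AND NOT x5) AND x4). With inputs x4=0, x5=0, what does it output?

Substituting: ((0 AND NOT 0) AND 0)
= 0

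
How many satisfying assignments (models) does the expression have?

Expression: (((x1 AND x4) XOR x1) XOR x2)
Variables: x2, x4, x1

Satisfying assignments: (0,0,1), (1,0,0), (1,1,0), (1,1,1)
Count: 4 out of 8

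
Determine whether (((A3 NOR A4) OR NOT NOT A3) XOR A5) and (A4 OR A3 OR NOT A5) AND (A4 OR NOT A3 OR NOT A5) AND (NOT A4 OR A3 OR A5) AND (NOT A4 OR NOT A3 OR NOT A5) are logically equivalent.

Yes, they are equivalent — the two output columns agree on all 8 assignments:
A4 | A3 | A5 | Expression 1 | Expression 2
------------------------------------------
0 | 0 | 0 | 1 | 1
0 | 0 | 1 | 0 | 0
0 | 1 | 0 | 1 | 1
0 | 1 | 1 | 0 | 0
1 | 0 | 0 | 0 | 0
1 | 0 | 1 | 1 | 1
1 | 1 | 0 | 1 | 1
1 | 1 | 1 | 0 | 0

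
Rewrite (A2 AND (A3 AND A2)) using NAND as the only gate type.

((A2 NAND ((A3 NAND A2) NAND (A3 NAND A2))) NAND (A2 NAND ((A3 NAND A2) NAND (A3 NAND A2))))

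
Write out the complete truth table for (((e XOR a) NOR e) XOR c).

a | e | c | Output
------------------
0 | 0 | 0 | 1
0 | 0 | 1 | 0
0 | 1 | 0 | 0
0 | 1 | 1 | 1
1 | 0 | 0 | 0
1 | 0 | 1 | 1
1 | 1 | 0 | 0
1 | 1 | 1 | 1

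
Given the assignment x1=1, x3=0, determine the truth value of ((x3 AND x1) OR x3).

Substituting: ((0 AND 1) OR 0)
= 0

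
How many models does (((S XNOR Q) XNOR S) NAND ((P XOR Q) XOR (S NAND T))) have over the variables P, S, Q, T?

Satisfying assignments: (0,0,0,0), (0,0,0,1), (0,0,1,0), (0,0,1,1), (0,1,0,0), (0,1,0,1), (0,1,1,0), (1,0,0,0), (1,0,0,1), (1,1,0,0), (1,1,0,1), (1,1,1,1)
Count: 12 out of 16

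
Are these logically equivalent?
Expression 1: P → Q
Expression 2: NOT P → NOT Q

No, Inverse is not equivalent to original (counterexample: P=0, Q=1)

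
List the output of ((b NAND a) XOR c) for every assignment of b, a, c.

b | a | c | Output
------------------
0 | 0 | 0 | 1
0 | 0 | 1 | 0
0 | 1 | 0 | 1
0 | 1 | 1 | 0
1 | 0 | 0 | 1
1 | 0 | 1 | 0
1 | 1 | 0 | 0
1 | 1 | 1 | 1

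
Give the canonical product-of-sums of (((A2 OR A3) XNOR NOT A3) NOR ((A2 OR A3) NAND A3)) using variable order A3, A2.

ΠM(0, 1) = (A3 OR A2) AND (A3 OR NOT A2)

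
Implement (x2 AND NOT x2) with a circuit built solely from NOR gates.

((x2 NOR x2) NOR ((x2 NOR x2) NOR (x2 NOR x2)))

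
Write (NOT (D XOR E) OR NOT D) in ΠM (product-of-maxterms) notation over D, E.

ΠM(2) = (NOT D OR E)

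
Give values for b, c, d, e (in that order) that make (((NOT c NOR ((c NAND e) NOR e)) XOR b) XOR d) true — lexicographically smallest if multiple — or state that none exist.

b=0, c=0, d=1, e=0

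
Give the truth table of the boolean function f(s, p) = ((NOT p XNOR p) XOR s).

s | p | Output
--------------
0 | 0 | 0
0 | 1 | 0
1 | 0 | 1
1 | 1 | 1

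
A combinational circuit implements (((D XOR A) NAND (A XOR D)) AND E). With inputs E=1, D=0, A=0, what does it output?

Substituting: (((0 XOR 0) NAND (0 XOR 0)) AND 1)
= 1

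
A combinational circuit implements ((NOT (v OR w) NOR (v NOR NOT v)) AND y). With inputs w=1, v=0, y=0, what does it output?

Substituting: ((NOT (0 OR 1) NOR (0 NOR NOT 0)) AND 0)
= 0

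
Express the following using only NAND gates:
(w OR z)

((w NAND w) NAND (z NAND z))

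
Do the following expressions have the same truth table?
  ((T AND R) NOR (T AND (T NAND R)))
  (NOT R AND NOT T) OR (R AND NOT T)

Yes, they are equivalent — the two output columns agree on all 4 assignments:
R | T | Expression 1 | Expression 2
-----------------------------------
0 | 0 | 1 | 1
0 | 1 | 0 | 0
1 | 0 | 1 | 1
1 | 1 | 0 | 0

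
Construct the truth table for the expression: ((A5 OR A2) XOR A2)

A5 | A2 | Output
----------------
0 | 0 | 0
0 | 1 | 0
1 | 0 | 1
1 | 1 | 0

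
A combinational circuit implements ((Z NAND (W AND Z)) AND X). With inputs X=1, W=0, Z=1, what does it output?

Substituting: ((1 NAND (0 AND 1)) AND 1)
= 1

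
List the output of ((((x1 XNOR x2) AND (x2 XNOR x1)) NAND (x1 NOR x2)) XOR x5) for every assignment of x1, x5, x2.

x1 | x5 | x2 | Output
---------------------
0 | 0 | 0 | 0
0 | 0 | 1 | 1
0 | 1 | 0 | 1
0 | 1 | 1 | 0
1 | 0 | 0 | 1
1 | 0 | 1 | 1
1 | 1 | 0 | 0
1 | 1 | 1 | 0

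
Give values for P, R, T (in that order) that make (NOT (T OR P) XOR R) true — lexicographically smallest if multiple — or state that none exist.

P=0, R=0, T=0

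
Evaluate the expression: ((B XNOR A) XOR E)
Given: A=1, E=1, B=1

Substituting: ((1 XNOR 1) XOR 1)
= 0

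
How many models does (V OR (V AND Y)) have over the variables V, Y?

Satisfying assignments: (1,0), (1,1)
Count: 2 out of 4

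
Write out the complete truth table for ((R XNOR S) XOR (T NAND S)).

S | T | R | Output
------------------
0 | 0 | 0 | 0
0 | 0 | 1 | 1
0 | 1 | 0 | 0
0 | 1 | 1 | 1
1 | 0 | 0 | 1
1 | 0 | 1 | 0
1 | 1 | 0 | 0
1 | 1 | 1 | 1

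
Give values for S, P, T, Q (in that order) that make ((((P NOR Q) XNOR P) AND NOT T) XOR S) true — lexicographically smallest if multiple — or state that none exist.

S=0, P=0, T=0, Q=1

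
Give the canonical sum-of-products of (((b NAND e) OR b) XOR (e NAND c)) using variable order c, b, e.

Σm(5, 7) = (c AND NOT b AND e) OR (c AND b AND e)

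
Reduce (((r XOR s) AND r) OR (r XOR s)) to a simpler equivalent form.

By absorption (E OR (E AND v) = E):
= (r XOR s)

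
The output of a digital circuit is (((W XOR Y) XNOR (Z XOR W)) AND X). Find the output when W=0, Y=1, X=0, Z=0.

Substituting: (((0 XOR 1) XNOR (0 XOR 0)) AND 0)
= 0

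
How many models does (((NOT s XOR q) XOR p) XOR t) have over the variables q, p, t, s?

Satisfying assignments: (0,0,0,0), (0,0,1,1), (0,1,0,1), (0,1,1,0), (1,0,0,1), (1,0,1,0), (1,1,0,0), (1,1,1,1)
Count: 8 out of 16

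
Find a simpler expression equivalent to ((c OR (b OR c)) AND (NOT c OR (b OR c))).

By distribution ((E OR v) AND (E OR NOT v) = E):
= (b OR c)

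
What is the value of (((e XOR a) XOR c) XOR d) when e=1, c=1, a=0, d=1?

Substituting: (((1 XOR 0) XOR 1) XOR 1)
= 1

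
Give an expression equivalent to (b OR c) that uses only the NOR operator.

((b NOR c) NOR (b NOR c))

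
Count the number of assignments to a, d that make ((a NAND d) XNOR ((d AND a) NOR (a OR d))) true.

Satisfying assignments: (0,0), (1,1)
Count: 2 out of 4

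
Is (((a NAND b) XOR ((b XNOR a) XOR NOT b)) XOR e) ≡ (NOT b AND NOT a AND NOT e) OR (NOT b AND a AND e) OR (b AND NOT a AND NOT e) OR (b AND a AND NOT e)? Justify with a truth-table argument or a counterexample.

Yes, they are equivalent — the two output columns agree on all 8 assignments:
b | a | e | Expression 1 | Expression 2
---------------------------------------
0 | 0 | 0 | 1 | 1
0 | 0 | 1 | 0 | 0
0 | 1 | 0 | 0 | 0
0 | 1 | 1 | 1 | 1
1 | 0 | 0 | 1 | 1
1 | 0 | 1 | 0 | 0
1 | 1 | 0 | 1 | 1
1 | 1 | 1 | 0 | 0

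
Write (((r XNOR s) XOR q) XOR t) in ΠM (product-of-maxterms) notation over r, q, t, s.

ΠM(1, 2, 4, 7, 8, 11, 13, 14) = (r OR q OR t OR NOT s) AND (r OR q OR NOT t OR s) AND (r OR NOT q OR t OR s) AND (r OR NOT q OR NOT t OR NOT s) AND (NOT r OR q OR t OR s) AND (NOT r OR q OR NOT t OR NOT s) AND (NOT r OR NOT q OR t OR NOT s) AND (NOT r OR NOT q OR NOT t OR s)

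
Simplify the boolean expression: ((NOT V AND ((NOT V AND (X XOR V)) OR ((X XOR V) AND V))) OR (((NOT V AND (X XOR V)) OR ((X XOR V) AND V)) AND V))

By distribution ((E AND v) OR (E AND NOT v) = E) then distribution ((E AND v) OR (E AND NOT v) = E):
= (X XOR V)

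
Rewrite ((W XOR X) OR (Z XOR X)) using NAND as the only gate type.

((((W NAND (W NAND X)) NAND (X NAND (W NAND X))) NAND ((W NAND (W NAND X)) NAND (X NAND (W NAND X)))) NAND (((Z NAND (Z NAND X)) NAND (X NAND (Z NAND X))) NAND ((Z NAND (Z NAND X)) NAND (X NAND (Z NAND X)))))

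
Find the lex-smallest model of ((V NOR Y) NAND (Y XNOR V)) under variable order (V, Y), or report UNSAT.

V=0, Y=1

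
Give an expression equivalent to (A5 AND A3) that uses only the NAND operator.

((A5 NAND A3) NAND (A5 NAND A3))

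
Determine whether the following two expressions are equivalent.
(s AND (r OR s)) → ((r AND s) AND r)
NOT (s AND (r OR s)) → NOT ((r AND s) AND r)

No, Inverse is not equivalent to original (counterexample: s=1, r=0)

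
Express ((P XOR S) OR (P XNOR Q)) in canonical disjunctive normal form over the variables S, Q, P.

(NOT S AND NOT Q AND NOT P) OR (NOT S AND NOT Q AND P) OR (NOT S AND Q AND P) OR (S AND NOT Q AND NOT P) OR (S AND Q AND NOT P) OR (S AND Q AND P)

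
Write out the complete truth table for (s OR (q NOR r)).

q | s | r | Output
------------------
0 | 0 | 0 | 1
0 | 0 | 1 | 0
0 | 1 | 0 | 1
0 | 1 | 1 | 1
1 | 0 | 0 | 0
1 | 0 | 1 | 0
1 | 1 | 0 | 1
1 | 1 | 1 | 1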